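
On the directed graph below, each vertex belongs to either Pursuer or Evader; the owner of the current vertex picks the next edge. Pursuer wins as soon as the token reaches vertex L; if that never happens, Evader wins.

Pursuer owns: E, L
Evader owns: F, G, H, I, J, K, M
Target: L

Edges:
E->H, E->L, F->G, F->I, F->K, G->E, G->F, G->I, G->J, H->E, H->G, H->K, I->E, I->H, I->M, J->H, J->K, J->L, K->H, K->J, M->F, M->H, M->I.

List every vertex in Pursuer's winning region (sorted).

A0 = {L}
A1: add {E} — E (Pursuer) has E→L.
A2 = A1; e.g. F (Evader) can still go to G. Fixed point.
Pursuer's winning region = {E, L}.

E, L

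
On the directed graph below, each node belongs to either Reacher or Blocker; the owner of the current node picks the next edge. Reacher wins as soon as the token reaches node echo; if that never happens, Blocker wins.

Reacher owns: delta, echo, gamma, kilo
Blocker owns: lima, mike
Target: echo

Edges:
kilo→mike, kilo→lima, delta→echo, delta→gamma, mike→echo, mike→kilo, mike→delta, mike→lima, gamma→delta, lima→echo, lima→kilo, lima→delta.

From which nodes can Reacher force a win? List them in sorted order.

delta, echo, gamma

A0 = {echo}
A1: add {delta} — delta (Reacher) has delta→echo.
A2: add {gamma} — gamma (Reacher) has gamma→delta.
A3 = A2; e.g. kilo (Reacher) has no edge into A2. Fixed point.
Reacher's winning region = {delta, echo, gamma}.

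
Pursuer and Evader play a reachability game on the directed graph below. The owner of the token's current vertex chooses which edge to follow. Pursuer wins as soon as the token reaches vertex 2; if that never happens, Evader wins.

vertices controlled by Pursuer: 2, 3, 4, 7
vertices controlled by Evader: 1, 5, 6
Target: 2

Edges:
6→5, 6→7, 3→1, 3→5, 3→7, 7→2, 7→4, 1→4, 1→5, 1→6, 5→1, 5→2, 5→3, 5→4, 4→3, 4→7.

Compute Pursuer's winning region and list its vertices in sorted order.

2, 3, 4, 7

A0 = {2}
A1: add {7} — 7 (Pursuer) has 7→2.
A2: add {3, 4} — 3 (Pursuer) has 3→7; 4 (Pursuer) has 4→7.
A3 = A2; e.g. 1 (Evader) can still go to 5. Fixed point.
Pursuer's winning region = {2, 3, 4, 7}.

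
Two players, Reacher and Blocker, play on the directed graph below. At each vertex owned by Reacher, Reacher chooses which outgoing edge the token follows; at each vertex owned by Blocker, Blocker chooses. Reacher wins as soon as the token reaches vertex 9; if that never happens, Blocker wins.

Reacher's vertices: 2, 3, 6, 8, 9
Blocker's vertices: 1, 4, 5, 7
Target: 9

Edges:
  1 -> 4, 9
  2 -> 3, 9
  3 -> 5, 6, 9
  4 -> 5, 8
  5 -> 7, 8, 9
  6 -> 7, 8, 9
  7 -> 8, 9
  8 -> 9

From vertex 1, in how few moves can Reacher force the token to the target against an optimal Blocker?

A0 = {9}
A1: add {2, 3, 6, 8} — 2 (Reacher) has 2→9; 3 (Reacher) has 3→9; 6 (Reacher) has 6→9; 8 (Reacher) has 8→9.
A2: add {7} — 7 (Blocker): all of {8, 9} already in.
A3: add {5} — 5 (Blocker): all of {7, 8, 9} already in.
A4: add {4} — 4 (Blocker): all of {5, 8} already in.
A5: add {1} — 1 (Blocker): all of {4, 9} already in.
A5 = all vertices. Fixed point.
1 enters the attractor at level 5, so Reacher can force the target in 5 moves from there.

5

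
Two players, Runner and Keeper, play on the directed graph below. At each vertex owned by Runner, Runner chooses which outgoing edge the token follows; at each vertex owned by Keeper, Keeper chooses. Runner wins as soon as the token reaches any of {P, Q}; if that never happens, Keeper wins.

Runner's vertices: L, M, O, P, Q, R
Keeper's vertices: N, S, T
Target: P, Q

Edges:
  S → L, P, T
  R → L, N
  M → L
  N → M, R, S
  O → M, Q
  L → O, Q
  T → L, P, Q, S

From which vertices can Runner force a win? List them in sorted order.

L, M, O, P, Q, R

A0 = {P, Q}
A1: add {L, O} — L (Runner) has L→Q; O (Runner) has O→Q.
A2: add {M, R} — M (Runner) has M→L; R (Runner) has R→L.
A3 = A2; e.g. N (Keeper) can still go to S. Fixed point.
Runner's winning region = {L, M, O, P, Q, R}.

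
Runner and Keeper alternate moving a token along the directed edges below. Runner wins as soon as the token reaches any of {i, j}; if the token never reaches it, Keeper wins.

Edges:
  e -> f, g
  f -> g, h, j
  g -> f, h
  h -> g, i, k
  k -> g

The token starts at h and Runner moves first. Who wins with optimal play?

Track states (vertex, player-to-move).
A0 = {(i,Runner), (i,Keeper), (j,Runner), (j,Keeper)}
A1: add {(f,Runner), (h,Runner)}.
(h,Runner) ∈ A1 ⇒ Runner forces the target.

Runner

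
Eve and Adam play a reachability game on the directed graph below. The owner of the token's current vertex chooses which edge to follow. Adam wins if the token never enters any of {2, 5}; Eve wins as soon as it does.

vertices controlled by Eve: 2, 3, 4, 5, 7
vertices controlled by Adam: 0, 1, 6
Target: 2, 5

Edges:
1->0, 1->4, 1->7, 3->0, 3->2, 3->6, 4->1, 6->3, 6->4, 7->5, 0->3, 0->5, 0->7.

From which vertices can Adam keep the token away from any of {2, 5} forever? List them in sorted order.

1, 4, 6

A0 = {2, 5}
A1: add {3, 7} — 3 (Eve) has 3→2; 7 (Eve) has 7→5.
A2: add {0} — 0 (Adam): all of {3, 5, 7} already in.
A3 = A2; e.g. 1 (Adam) can still go to 4. Fixed point.
Eve's attractor = {0, 2, 3, 5, 7}; Adam avoids the target exactly from the complement.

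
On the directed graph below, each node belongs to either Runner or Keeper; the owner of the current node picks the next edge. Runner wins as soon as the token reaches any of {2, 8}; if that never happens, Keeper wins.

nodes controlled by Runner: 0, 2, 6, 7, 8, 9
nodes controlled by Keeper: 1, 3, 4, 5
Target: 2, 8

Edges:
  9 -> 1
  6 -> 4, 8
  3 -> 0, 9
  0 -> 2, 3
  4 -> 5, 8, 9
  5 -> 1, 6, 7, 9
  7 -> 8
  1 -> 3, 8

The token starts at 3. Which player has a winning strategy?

Keeper

A0 = {2, 8}
A1: add {0, 6, 7} — 0 (Runner) has 0→2; 6 (Runner) has 6→8; 7 (Runner) has 7→8.
A2 = A1; e.g. 1 (Keeper) can still go to 3. Fixed point.
3 never enters the attractor, so Keeper can avoid the target forever.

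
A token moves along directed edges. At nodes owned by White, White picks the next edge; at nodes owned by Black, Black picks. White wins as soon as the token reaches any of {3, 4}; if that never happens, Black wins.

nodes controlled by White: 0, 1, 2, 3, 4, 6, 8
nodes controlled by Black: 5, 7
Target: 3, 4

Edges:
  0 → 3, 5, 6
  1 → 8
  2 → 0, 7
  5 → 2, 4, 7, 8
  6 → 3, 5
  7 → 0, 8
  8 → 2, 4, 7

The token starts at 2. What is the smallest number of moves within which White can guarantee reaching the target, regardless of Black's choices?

2

A0 = {3, 4}
A1: add {0, 6, 8} — 0 (White) has 0→3; 6 (White) has 6→3; 8 (White) has 8→4.
A2: add {1, 2, 7} — 1 (White) has 1→8; 2 (White) has 2→0; 7 (Black): all of {0, 8} already in.
2 enters the attractor at level 2, so White can force the target in 2 moves from there.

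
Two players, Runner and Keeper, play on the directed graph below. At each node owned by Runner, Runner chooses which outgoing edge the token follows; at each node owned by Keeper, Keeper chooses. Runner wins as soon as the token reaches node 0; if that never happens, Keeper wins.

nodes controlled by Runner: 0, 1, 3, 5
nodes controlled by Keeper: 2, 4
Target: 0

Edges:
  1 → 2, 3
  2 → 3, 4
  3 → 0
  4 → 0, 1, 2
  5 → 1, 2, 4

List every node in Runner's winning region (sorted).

0, 1, 3, 5

A0 = {0}
A1: add {3} — 3 (Runner) has 3→0.
A2: add {1} — 1 (Runner) has 1→3.
A3: add {5} — 5 (Runner) has 5→1.
A4 = A3; e.g. 2 (Keeper) can still go to 4. Fixed point.
Runner's winning region = {0, 1, 3, 5}.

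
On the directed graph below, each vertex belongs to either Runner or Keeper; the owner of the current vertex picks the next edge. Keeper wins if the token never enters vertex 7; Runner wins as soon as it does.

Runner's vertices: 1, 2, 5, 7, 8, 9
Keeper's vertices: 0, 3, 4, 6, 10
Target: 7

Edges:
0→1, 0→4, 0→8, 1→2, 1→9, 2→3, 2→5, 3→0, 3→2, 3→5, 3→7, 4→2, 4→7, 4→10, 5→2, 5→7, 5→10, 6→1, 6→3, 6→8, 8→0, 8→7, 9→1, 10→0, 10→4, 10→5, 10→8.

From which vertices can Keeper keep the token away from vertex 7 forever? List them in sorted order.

A0 = {7}
A1: add {5, 8} — 5 (Runner) has 5→7; 8 (Runner) has 8→7.
A2: add {2} — 2 (Runner) has 2→5.
A3: add {1} — 1 (Runner) has 1→2.
A4: add {9} — 9 (Runner) has 9→1.
A5 = A4; e.g. 0 (Keeper) can still go to 4. Fixed point.
Runner's attractor = {1, 2, 5, 7, 8, 9}; Keeper avoids the target exactly from the complement.

0, 3, 4, 6, 10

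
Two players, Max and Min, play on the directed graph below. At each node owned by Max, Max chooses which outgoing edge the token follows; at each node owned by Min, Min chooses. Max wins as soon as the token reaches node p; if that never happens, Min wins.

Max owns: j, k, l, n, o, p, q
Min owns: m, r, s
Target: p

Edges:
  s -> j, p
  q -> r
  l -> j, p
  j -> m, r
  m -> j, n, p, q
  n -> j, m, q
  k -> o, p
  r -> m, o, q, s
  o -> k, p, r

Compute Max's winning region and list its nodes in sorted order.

k, l, o, p

A0 = {p}
A1: add {k, l, o} — k (Max) has k→p; l (Max) has l→p; o (Max) has o→p.
A2 = A1; e.g. j (Max) has no edge into A1. Fixed point.
Max's winning region = {k, l, o, p}.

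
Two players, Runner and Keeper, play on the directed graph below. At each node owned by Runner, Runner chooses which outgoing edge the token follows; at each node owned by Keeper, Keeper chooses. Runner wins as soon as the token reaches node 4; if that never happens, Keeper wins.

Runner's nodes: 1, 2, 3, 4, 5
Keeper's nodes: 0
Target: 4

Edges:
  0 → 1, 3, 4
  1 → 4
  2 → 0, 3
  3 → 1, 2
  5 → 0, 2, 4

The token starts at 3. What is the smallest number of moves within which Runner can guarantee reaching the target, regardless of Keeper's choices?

2

A0 = {4}
A1: add {1, 5} — 1 (Runner) has 1→4; 5 (Runner) has 5→4.
A2: add {3} — 3 (Runner) has 3→1.
3 enters the attractor at level 2, so Runner can force the target in 2 moves from there.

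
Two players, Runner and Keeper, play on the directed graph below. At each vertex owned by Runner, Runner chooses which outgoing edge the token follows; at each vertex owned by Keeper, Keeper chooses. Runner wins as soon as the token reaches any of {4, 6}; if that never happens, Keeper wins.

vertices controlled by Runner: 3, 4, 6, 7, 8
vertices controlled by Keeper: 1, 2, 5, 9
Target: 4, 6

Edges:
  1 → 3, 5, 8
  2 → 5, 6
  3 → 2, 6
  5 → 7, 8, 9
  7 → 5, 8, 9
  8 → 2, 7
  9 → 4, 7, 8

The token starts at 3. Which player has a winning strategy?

Runner

A0 = {4, 6}
A1: add {3} — 3 (Runner) has 3→6.
A2 = A1; e.g. 1 (Keeper) can still go to 5. Fixed point.
3 ∈ A1, so Runner can force the target.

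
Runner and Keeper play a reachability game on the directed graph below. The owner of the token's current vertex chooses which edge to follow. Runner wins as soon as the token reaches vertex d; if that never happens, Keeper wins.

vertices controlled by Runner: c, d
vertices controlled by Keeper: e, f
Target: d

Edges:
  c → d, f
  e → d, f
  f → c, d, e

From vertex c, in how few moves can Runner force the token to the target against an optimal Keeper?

1

A0 = {d}
A1: add {c} — c (Runner) has c→d.
A2 = A1; e.g. e (Keeper) can still go to f. Fixed point.
c enters the attractor at level 1, so Runner can force the target in 1 move from there.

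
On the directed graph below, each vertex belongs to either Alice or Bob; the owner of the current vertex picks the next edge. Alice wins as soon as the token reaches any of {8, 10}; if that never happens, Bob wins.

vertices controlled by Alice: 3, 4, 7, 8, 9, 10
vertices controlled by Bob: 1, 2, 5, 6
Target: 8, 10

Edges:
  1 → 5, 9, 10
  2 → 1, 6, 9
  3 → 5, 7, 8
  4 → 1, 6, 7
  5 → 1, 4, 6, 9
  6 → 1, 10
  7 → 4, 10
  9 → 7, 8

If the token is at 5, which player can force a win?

Bob

A0 = {8, 10}
A1: add {3, 7, 9} — 3 (Alice) has 3→8; 7 (Alice) has 7→10; 9 (Alice) has 9→8.
A2: add {4} — 4 (Alice) has 4→7.
A3 = A2; e.g. 1 (Bob) can still go to 5. Fixed point.
5 never enters the attractor, so Bob can avoid the target forever.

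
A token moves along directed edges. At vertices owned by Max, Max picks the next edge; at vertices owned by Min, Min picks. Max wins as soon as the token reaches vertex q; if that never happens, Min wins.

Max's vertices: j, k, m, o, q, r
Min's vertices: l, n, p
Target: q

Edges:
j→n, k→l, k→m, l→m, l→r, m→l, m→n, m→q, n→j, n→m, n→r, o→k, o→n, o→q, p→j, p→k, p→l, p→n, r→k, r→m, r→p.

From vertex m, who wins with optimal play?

A0 = {q}
A1: add {m, o} — m (Max) has m→q; o (Max) has o→q.
m ∈ A1, so Max can force the target.

Max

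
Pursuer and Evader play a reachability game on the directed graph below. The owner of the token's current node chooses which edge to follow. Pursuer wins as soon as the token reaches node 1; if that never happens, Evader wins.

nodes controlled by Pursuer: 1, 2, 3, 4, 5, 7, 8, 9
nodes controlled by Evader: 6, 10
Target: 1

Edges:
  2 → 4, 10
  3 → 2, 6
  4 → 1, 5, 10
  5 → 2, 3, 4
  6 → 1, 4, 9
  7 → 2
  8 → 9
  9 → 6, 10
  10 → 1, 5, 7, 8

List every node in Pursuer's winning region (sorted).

A0 = {1}
A1: add {4} — 4 (Pursuer) has 4→1.
A2: add {2, 5} — 2 (Pursuer) has 2→4; 5 (Pursuer) has 5→4.
A3: add {3, 7} — 3 (Pursuer) has 3→2; 7 (Pursuer) has 7→2.
A4 = A3; e.g. 6 (Evader) can still go to 9. Fixed point.
Pursuer's winning region = {1, 2, 3, 4, 5, 7}.

1, 2, 3, 4, 5, 7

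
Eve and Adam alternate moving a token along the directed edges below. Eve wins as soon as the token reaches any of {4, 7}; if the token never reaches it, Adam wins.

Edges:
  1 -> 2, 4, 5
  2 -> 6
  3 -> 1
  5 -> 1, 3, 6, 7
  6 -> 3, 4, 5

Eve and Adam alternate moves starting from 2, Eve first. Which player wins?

Track states (vertex, player-to-move).
A0 = {(4,Eve), (4,Adam), (7,Eve), (7,Adam)}
A1: add {(1,Eve), (5,Eve), (6,Eve)}.
A2: add {(2,Adam), (3,Adam)}.
A3 = A2; e.g. (1,Adam) stays out. (2,Eve) never enters ⇒ Adam avoids the target.

Adam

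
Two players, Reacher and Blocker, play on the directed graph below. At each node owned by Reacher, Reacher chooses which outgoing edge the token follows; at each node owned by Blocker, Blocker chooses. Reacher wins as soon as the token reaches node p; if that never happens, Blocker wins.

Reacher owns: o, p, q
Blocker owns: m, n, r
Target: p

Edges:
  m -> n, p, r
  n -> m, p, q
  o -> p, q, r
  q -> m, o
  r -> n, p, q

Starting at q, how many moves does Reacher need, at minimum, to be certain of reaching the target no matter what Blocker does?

2

A0 = {p}
A1: add {o} — o (Reacher) has o→p.
A2: add {q} — q (Reacher) has q→o.
A3 = A2; e.g. m (Blocker) can still go to n. Fixed point.
q enters the attractor at level 2, so Reacher can force the target in 2 moves from there.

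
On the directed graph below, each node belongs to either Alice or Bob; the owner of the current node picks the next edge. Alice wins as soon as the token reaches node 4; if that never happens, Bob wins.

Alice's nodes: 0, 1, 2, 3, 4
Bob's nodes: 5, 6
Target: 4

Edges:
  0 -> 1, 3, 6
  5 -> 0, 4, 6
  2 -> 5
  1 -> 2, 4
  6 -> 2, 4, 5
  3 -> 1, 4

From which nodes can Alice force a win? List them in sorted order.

0, 1, 3, 4

A0 = {4}
A1: add {1, 3} — 1 (Alice) has 1→4; 3 (Alice) has 3→4.
A2: add {0} — 0 (Alice) has 0→1.
A3 = A2; e.g. 2 (Alice) has no edge into A2. Fixed point.
Alice's winning region = {0, 1, 3, 4}.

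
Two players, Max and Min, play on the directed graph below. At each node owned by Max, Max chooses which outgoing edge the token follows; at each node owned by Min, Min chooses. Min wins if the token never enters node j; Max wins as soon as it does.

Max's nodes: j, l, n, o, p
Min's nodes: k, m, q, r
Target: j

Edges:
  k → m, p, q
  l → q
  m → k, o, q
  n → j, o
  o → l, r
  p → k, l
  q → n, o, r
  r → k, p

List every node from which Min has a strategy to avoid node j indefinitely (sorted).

A0 = {j}
A1: add {n} — n (Max) has n→j.
A2 = A1; e.g. k (Min) can still go to m. Fixed point.
Max's attractor = {j, n}; Min avoids the target exactly from the complement.

k, l, m, o, p, q, r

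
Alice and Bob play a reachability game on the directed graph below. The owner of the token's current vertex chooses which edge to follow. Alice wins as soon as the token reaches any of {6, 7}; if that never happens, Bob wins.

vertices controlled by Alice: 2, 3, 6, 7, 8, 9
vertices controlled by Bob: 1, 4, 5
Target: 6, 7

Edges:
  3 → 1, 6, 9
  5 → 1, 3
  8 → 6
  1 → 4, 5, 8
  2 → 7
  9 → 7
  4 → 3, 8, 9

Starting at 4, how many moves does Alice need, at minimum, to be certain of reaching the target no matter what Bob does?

2

A0 = {6, 7}
A1: add {2, 3, 8, 9} — 2 (Alice) has 2→7; 3 (Alice) has 3→6; 8 (Alice) has 8→6; 9 (Alice) has 9→7.
A2: add {4} — 4 (Bob): all of {3, 8, 9} already in.
A3 = A2; e.g. 1 (Bob) can still go to 5. Fixed point.
4 enters the attractor at level 2, so Alice can force the target in 2 moves from there.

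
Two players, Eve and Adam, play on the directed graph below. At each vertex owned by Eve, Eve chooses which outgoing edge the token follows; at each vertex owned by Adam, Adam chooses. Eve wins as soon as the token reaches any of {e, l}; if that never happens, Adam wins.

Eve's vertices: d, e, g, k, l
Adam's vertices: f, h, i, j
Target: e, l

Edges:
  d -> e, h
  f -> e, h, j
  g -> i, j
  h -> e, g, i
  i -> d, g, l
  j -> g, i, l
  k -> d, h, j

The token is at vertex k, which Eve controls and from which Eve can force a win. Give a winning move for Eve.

A0 = {e, l}
A1: add {d} — d (Eve) has d→e.
A2: add {k} — k (Eve) has k→d.
A3 = A2; e.g. f (Adam) can still go to h. Fixed point.
From k, successor d is in the attractor (rank 1); the other successors h, j are not.

d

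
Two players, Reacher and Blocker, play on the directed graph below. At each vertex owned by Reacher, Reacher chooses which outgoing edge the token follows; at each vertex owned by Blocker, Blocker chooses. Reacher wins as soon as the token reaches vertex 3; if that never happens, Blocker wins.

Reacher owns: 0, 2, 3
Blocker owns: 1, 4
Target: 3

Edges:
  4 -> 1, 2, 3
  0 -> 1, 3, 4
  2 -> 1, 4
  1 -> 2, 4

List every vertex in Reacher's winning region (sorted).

0, 3

A0 = {3}
A1: add {0} — 0 (Reacher) has 0→3.
A2 = A1; e.g. 1 (Blocker) can still go to 2. Fixed point.
Reacher's winning region = {0, 3}.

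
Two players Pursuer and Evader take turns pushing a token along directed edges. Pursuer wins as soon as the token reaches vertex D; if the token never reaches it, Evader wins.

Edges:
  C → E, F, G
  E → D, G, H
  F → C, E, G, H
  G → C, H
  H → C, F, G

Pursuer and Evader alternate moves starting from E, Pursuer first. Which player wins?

Pursuer

Track states (vertex, player-to-move).
A0 = {(D,Pursuer), (D,Evader)}
A1: add {(E,Pursuer)}.
(E,Pursuer) ∈ A1 ⇒ Pursuer forces the target.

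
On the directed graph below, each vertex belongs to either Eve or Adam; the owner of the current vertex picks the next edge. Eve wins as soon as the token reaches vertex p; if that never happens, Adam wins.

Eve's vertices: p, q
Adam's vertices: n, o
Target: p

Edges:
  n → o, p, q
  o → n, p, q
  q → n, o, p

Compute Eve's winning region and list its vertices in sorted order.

p, q

A0 = {p}
A1: add {q} — q (Eve) has q→p.
A2 = A1; e.g. n (Adam) can still go to o. Fixed point.
Eve's winning region = {p, q}.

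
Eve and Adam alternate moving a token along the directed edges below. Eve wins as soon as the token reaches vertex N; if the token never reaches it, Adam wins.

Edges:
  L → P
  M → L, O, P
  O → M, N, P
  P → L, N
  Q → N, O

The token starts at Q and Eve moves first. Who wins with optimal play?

Track states (vertex, player-to-move).
A0 = {(N,Eve), (N,Adam)}
A1: add {(O,Eve), (P,Eve), (Q,Eve)}.
(Q,Eve) ∈ A1 ⇒ Eve forces the target.

Eve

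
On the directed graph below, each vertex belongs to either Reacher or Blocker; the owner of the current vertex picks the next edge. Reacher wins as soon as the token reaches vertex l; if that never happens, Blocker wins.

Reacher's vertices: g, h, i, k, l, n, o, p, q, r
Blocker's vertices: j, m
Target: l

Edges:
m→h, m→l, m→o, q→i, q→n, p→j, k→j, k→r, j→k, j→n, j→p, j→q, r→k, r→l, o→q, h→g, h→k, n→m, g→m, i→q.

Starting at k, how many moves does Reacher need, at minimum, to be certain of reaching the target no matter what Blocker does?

A0 = {l}
A1: add {r} — r (Reacher) has r→l.
A2: add {k} — k (Reacher) has k→r.
k enters the attractor at level 2, so Reacher can force the target in 2 moves from there.

2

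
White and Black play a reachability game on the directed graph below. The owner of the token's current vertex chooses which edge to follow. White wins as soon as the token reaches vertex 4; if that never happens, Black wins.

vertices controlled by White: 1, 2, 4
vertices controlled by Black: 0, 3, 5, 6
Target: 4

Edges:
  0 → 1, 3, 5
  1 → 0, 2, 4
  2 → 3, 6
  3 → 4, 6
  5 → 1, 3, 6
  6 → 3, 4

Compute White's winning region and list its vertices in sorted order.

1, 4

A0 = {4}
A1: add {1} — 1 (White) has 1→4.
A2 = A1; e.g. 0 (Black) can still go to 3. Fixed point.
White's winning region = {1, 4}.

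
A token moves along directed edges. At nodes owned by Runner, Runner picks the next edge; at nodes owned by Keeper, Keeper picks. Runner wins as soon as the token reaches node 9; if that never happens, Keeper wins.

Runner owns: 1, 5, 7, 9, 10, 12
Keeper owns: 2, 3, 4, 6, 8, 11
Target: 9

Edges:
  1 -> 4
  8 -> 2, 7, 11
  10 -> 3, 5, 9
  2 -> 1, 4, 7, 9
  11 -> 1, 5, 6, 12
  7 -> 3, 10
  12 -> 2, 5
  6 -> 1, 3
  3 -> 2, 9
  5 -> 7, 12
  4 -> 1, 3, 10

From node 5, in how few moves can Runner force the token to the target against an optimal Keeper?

A0 = {9}
A1: add {10} — 10 (Runner) has 10→9.
A2: add {7} — 7 (Runner) has 7→10.
A3: add {5} — 5 (Runner) has 5→7.
5 enters the attractor at level 3, so Runner can force the target in 3 moves from there.

3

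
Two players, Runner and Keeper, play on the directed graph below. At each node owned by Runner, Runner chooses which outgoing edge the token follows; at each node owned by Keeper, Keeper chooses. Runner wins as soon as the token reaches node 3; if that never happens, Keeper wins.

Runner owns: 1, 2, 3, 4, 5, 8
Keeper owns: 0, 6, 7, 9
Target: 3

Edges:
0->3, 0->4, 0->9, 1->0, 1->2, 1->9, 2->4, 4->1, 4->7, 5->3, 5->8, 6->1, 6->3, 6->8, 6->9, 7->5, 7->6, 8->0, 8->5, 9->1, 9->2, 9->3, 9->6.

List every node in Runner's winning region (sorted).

A0 = {3}
A1: add {5} — 5 (Runner) has 5→3.
A2: add {8} — 8 (Runner) has 8→5.
A3 = A2; e.g. 0 (Keeper) can still go to 4. Fixed point.
Runner's winning region = {3, 5, 8}.

3, 5, 8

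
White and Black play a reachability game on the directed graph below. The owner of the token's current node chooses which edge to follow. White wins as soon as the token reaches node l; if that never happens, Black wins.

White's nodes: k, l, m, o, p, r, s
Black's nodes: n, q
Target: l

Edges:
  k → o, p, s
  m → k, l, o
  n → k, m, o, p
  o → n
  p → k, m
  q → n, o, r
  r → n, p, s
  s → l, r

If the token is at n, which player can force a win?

Black

A0 = {l}
A1: add {m, s} — m (White) has m→l; s (White) has s→l.
A2: add {k, p, r} — k (White) has k→s; p (White) has p→m; r (White) has r→s.
A3 = A2; e.g. n (Black) can still go to o. Fixed point.
n never enters the attractor, so Black can avoid the target forever.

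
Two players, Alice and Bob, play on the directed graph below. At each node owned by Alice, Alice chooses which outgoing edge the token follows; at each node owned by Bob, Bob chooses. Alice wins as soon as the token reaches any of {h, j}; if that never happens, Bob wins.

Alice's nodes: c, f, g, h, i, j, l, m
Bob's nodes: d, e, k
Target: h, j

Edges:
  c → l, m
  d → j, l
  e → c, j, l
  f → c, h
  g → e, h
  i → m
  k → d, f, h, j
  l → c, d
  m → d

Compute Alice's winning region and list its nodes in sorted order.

A0 = {h, j}
A1: add {f, g} — f (Alice) has f→h; g (Alice) has g→h.
A2 = A1; e.g. c (Alice) has no edge into A1. Fixed point.
Alice's winning region = {f, g, h, j}.

f, g, h, j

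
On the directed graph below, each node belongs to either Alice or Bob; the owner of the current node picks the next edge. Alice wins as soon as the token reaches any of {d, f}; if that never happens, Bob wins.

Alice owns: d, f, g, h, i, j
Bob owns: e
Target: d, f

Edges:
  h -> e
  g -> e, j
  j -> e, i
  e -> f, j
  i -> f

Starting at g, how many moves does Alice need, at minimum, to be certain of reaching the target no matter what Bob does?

A0 = {d, f}
A1: add {i} — i (Alice) has i→f.
A2: add {j} — j (Alice) has j→i.
A3: add {e, g} — e (Bob): all of {f, j} already in; g (Alice) has g→j.
g enters the attractor at level 3, so Alice can force the target in 3 moves from there.

3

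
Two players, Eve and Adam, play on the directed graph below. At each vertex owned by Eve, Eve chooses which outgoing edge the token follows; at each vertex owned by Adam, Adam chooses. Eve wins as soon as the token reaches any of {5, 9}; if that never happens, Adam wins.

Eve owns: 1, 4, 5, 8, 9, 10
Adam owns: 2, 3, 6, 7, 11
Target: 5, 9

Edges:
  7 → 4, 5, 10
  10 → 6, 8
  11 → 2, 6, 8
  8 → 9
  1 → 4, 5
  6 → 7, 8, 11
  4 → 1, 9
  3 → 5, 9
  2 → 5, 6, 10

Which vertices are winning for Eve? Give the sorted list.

1, 3, 4, 5, 7, 8, 9, 10

A0 = {5, 9}
A1: add {1, 3, 4, 8} — 1 (Eve) has 1→5; 3 (Adam): all of {5, 9} already in; 4 (Eve) has 4→9; 8 (Eve) has 8→9.
A2: add {10} — 10 (Eve) has 10→8.
A3: add {7} — 7 (Adam): all of {4, 5, 10} already in.
A4 = A3; e.g. 2 (Adam) can still go to 6. Fixed point.
Eve's winning region = {1, 3, 4, 5, 7, 8, 9, 10}.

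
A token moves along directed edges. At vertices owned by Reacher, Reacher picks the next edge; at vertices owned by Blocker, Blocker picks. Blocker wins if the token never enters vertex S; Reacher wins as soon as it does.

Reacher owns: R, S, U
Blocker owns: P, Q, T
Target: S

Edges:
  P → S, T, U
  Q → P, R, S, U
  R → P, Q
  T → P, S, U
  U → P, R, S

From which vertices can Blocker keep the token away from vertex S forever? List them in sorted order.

A0 = {S}
A1: add {U} — U (Reacher) has U→S.
A2 = A1; e.g. P (Blocker) can still go to T. Fixed point.
Reacher's attractor = {S, U}; Blocker avoids the target exactly from the complement.

P, Q, R, T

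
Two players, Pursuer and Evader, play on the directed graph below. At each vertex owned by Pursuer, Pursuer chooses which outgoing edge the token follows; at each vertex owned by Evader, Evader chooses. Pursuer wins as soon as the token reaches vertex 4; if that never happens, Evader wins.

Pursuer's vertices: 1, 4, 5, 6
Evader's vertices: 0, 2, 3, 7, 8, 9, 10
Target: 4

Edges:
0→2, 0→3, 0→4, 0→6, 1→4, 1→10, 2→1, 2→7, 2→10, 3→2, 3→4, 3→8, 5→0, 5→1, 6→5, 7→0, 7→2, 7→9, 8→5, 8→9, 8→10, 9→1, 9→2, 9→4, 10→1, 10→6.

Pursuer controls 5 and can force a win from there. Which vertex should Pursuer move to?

A0 = {4}
A1: add {1} — 1 (Pursuer) has 1→4.
A2: add {5} — 5 (Pursuer) has 5→1.
A3: add {6} — 6 (Pursuer) has 6→5.
A4: add {10} — 10 (Evader): all of {1, 6} already in.
A5 = A4; e.g. 0 (Evader) can still go to 2. Fixed point.
From 5, successor 1 is in the attractor (rank 1); the other successor 0 is not.

1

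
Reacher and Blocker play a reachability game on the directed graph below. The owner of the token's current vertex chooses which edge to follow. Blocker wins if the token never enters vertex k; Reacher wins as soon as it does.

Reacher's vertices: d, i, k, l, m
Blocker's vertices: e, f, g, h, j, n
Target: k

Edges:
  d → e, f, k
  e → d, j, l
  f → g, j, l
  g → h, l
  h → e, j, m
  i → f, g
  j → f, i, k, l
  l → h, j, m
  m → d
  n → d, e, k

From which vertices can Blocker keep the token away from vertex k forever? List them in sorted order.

A0 = {k}
A1: add {d} — d (Reacher) has d→k.
A2: add {m} — m (Reacher) has m→d.
A3: add {l} — l (Reacher) has l→m.
A4 = A3; e.g. e (Blocker) can still go to j. Fixed point.
Reacher's attractor = {d, k, l, m}; Blocker avoids the target exactly from the complement.

e, f, g, h, i, j, n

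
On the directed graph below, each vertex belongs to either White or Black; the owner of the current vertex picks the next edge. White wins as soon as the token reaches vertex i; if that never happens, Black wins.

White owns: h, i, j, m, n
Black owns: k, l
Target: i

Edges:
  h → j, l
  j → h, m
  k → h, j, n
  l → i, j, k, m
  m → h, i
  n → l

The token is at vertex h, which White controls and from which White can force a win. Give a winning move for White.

j

A0 = {i}
A1: add {m} — m (White) has m→i.
A2: add {j} — j (White) has j→m.
A3: add {h} — h (White) has h→j.
A4 = A3; e.g. k (Black) can still go to n. Fixed point.
From h, successor j is in the attractor (rank 2); the other successor l is not.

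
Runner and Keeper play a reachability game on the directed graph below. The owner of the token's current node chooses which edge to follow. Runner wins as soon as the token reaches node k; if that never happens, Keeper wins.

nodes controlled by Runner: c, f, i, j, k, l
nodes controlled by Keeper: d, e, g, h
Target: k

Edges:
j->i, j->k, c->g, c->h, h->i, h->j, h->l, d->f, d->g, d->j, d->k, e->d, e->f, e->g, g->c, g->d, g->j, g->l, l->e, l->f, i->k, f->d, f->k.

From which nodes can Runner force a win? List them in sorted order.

A0 = {k}
A1: add {f, i, j} — f (Runner) has f→k; i (Runner) has i→k; j (Runner) has j→k.
A2: add {l} — l (Runner) has l→f.
A3: add {h} — h (Keeper): all of {i, j, l} already in.
A4: add {c} — c (Runner) has c→h.
A5 = A4; e.g. d (Keeper) can still go to g. Fixed point.
Runner's winning region = {c, f, h, i, j, k, l}.

c, f, h, i, j, k, l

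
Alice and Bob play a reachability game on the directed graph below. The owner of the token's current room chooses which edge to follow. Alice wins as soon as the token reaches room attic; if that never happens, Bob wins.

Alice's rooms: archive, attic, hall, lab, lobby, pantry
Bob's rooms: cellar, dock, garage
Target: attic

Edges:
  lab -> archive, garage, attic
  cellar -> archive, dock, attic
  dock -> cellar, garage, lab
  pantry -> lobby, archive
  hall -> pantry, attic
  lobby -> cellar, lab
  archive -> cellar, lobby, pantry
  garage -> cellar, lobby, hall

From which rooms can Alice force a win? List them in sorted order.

A0 = {attic}
A1: add {hall, lab} — lab (Alice) has lab→attic; hall (Alice) has hall→attic.
A2: add {lobby} — lobby (Alice) has lobby→lab.
A3: add {archive, pantry} — pantry (Alice) has pantry→lobby; archive (Alice) has archive→lobby.
A4 = A3; e.g. cellar (Bob) can still go to dock. Fixed point.
Alice's winning region = {archive, attic, hall, lab, lobby, pantry}.

archive, attic, hall, lab, lobby, pantry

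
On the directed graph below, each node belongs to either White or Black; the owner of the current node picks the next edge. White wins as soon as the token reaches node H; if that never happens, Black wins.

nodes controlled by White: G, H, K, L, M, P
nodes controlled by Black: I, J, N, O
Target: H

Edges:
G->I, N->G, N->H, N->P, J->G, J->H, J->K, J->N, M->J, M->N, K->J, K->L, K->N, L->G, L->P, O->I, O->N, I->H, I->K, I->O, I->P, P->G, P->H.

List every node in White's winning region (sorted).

H, K, L, P

A0 = {H}
A1: add {P} — P (White) has P→H.
A2: add {L} — L (White) has L→P.
A3: add {K} — K (White) has K→L.
A4 = A3; e.g. G (White) has no edge into A3. Fixed point.
White's winning region = {H, K, L, P}.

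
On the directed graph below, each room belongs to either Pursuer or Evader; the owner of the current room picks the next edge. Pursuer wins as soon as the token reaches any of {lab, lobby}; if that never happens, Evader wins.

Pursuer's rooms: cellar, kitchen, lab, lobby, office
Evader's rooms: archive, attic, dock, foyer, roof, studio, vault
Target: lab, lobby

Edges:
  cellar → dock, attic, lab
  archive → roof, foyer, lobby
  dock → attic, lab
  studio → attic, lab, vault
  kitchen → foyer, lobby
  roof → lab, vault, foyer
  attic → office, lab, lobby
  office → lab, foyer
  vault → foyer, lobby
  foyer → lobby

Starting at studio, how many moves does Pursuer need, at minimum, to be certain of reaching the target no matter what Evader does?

A0 = {lab, lobby}
A1: add {cellar, foyer, kitchen, office} — cellar (Pursuer) has cellar→lab; kitchen (Pursuer) has kitchen→lobby; office (Pursuer) has office→lab; foyer (Evader): all of {lobby} already in.
A2: add {attic, vault} — attic (Evader): all of {office, lab, lobby} already in; vault (Evader): all of {foyer, lobby} already in.
A3: add {dock, roof, studio} — dock (Evader): all of {attic, lab} already in; studio (Evader): all of {attic, lab, vault} already in; roof (Evader): all of {lab, vault, foyer} already in.
studio enters the attractor at level 3, so Pursuer can force the target in 3 moves from there.

3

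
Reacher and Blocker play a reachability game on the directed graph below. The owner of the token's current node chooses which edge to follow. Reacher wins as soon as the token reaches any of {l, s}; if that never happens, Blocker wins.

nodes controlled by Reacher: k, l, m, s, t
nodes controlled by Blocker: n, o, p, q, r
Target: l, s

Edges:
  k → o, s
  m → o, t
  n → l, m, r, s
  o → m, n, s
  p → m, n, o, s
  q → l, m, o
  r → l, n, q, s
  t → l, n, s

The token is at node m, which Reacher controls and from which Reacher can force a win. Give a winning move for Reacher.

t

A0 = {l, s}
A1: add {k, t} — k (Reacher) has k→s; t (Reacher) has t→l.
A2: add {m} — m (Reacher) has m→t.
A3 = A2; e.g. n (Blocker) can still go to r. Fixed point.
From m, successor t is in the attractor (rank 1); the other successor o is not.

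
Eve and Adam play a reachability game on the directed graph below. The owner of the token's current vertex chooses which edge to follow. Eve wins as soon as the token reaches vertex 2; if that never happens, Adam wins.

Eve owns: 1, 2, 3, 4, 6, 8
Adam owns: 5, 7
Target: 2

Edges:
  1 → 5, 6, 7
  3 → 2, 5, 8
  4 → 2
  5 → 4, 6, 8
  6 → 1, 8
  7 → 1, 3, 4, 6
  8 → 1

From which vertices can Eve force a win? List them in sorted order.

2, 3, 4

A0 = {2}
A1: add {3, 4} — 3 (Eve) has 3→2; 4 (Eve) has 4→2.
A2 = A1; e.g. 1 (Eve) has no edge into A1. Fixed point.
Eve's winning region = {2, 3, 4}.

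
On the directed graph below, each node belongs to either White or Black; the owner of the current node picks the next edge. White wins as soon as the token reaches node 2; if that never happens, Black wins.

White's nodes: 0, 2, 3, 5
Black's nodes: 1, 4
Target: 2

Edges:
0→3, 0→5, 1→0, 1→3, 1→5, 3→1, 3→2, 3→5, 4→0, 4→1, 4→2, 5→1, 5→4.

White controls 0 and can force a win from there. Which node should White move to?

3

A0 = {2}
A1: add {3} — 3 (White) has 3→2.
A2: add {0} — 0 (White) has 0→3.
A3 = A2; e.g. 1 (Black) can still go to 5. Fixed point.
From 0, successor 3 is in the attractor (rank 1); the other successor 5 is not.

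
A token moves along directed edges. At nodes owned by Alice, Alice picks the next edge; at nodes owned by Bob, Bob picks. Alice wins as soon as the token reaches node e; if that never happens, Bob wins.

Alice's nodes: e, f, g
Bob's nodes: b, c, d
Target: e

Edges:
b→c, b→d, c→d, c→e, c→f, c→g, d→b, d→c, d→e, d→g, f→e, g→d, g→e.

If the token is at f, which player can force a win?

Alice

A0 = {e}
A1: add {f, g} — f (Alice) has f→e; g (Alice) has g→e.
A2 = A1; e.g. b (Bob) can still go to c. Fixed point.
f ∈ A1, so Alice can force the target.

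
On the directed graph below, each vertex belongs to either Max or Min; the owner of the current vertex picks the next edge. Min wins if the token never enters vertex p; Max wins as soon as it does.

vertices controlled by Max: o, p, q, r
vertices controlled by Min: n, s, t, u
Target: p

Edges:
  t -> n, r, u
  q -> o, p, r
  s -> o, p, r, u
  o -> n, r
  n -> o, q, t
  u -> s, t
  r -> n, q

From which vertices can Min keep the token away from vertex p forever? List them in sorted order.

A0 = {p}
A1: add {q} — q (Max) has q→p.
A2: add {r} — r (Max) has r→q.
A3: add {o} — o (Max) has o→r.
A4 = A3; e.g. n (Min) can still go to t. Fixed point.
Max's attractor = {o, p, q, r}; Min avoids the target exactly from the complement.

n, s, t, u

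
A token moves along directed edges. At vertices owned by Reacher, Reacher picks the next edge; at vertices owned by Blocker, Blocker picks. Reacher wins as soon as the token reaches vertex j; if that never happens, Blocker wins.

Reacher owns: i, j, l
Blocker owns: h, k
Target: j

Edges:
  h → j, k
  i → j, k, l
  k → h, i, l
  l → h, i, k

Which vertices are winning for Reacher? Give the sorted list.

i, j, l

A0 = {j}
A1: add {i} — i (Reacher) has i→j.
A2: add {l} — l (Reacher) has l→i.
A3 = A2; e.g. h (Blocker) can still go to k. Fixed point.
Reacher's winning region = {i, j, l}.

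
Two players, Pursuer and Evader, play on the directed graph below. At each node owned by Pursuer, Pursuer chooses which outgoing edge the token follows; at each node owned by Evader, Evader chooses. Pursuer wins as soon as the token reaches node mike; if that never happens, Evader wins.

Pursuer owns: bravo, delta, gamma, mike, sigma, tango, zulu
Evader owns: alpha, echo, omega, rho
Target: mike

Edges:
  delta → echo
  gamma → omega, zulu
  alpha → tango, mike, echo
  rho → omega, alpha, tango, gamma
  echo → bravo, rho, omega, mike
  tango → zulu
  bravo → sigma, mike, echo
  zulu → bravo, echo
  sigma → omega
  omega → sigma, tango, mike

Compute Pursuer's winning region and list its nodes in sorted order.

A0 = {mike}
A1: add {bravo} — bravo (Pursuer) has bravo→mike.
A2: add {zulu} — zulu (Pursuer) has zulu→bravo.
A3: add {gamma, tango} — tango (Pursuer) has tango→zulu; gamma (Pursuer) has gamma→zulu.
A4 = A3; e.g. delta (Pursuer) has no edge into A3. Fixed point.
Pursuer's winning region = {bravo, gamma, mike, tango, zulu}.

bravo, gamma, mike, tango, zulu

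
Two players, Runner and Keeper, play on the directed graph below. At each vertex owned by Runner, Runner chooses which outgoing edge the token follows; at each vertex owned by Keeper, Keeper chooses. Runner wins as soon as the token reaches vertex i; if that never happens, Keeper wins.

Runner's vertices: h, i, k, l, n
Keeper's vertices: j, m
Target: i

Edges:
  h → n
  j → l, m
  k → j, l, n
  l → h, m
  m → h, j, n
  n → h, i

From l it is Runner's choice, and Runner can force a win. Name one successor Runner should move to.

A0 = {i}
A1: add {n} — n (Runner) has n→i.
A2: add {h, k} — h (Runner) has h→n; k (Runner) has k→n.
A3: add {l} — l (Runner) has l→h.
A4 = A3; e.g. j (Keeper) can still go to m. Fixed point.
From l, successor h is in the attractor (rank 2); the other successor m is not.

h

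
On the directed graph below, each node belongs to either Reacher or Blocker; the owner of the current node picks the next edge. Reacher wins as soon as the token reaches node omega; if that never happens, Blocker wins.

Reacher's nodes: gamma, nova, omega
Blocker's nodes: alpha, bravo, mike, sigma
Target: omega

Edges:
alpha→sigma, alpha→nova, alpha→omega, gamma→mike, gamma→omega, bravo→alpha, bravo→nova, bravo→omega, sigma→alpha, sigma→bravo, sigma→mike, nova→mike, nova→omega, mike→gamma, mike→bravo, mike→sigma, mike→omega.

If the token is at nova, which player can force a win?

Reacher

A0 = {omega}
A1: add {gamma, nova} — gamma (Reacher) has gamma→omega; nova (Reacher) has nova→omega.
A2 = A1; e.g. alpha (Blocker) can still go to sigma. Fixed point.
nova ∈ A1, so Reacher can force the target.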